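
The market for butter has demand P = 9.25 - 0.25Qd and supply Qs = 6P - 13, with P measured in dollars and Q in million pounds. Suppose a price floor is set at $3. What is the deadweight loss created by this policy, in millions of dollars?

0

Rearranging demand gives Qd = 37 - 4P. Setting quantity demanded equal to quantity supplied, 37 - 4P = 6P - 13, gives P* = 5 and Q* = 17.
Since 3 is below P* = 5, the floor does not bind and the free-market outcome prevails.
Since the control does not bind, no trades are prevented and deadweight loss is zero.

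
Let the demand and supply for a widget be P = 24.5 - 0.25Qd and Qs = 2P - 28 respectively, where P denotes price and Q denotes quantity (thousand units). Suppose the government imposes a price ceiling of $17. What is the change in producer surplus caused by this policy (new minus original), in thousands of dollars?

-40

Rearranging demand gives Qd = 98 - 4P. Without the control the market clears where 98 - 4P = 2P - 28, i.e. P* = 21 and Q* = 14.
The ceiling of 17 is below the equilibrium price 21, so it binds.
At P = 17: Qd = 98 - 4·17 = 30 and Qs = 2·17 - 28 = 6.
Producer surplus without the control is ½ · (21 - 14) · 14 = 49.
With the ceiling, producers sell 6 units at 17, so PS = ½ · (17 - 14) · 6 = 9.
Change in producer surplus = 9 - 49 = -40.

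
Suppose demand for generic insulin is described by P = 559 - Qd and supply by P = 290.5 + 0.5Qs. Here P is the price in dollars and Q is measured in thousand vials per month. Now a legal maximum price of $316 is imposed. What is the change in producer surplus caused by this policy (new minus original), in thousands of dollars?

Rearranging demand gives Qd = 559 - P; rearranging supply gives Qs = 2P - 581. Setting quantity demanded equal to quantity supplied, 559 - P = 2P - 581, gives P* = 380 and Q* = 179.
Since 316 < 380, the ceiling is binding.
At P = 316: Qd = 559 - 316 = 243 and Qs = 2·316 - 581 = 51.
Producer surplus without the control is ½ · (380 - 290.5) · 179 = 8010.25.
With the ceiling, producers sell 51 units at 316, so PS = ½ · (316 - 290.5) · 51 = 650.25.
Change in producer surplus = 650.25 - 8010.25 = -7360.

-7360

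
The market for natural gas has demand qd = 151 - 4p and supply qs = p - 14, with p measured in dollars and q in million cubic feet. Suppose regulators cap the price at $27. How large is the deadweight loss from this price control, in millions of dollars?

Without the control the market clears where 151 - 4p = p - 14, i.e. p* = 33 and q* = 19.
Since 27 < 33, the ceiling is binding.
At p = 27: qd = 151 - 4·27 = 43 and qs = 27 - 14 = 13.
Quantity traded falls to 13. At q = 13 the demand price is (151 - 13)/4 = 34.5 and the supply price is 14 + 13 = 27.
Deadweight loss = ½ · (34.5 - 27) · (19 - 13) = ½ · 7.5 · 6 = 22.5.

22.5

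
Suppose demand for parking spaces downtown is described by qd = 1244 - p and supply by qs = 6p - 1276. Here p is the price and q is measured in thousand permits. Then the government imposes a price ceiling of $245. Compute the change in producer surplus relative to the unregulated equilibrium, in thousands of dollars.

-61985

Without the control the market clears where 1244 - p = 6p - 1276, i.e. p* = 360 and q* = 884.
Since 245 < 360, the ceiling is binding.
At p = 245: qd = 1244 - 245 = 999 and qs = 6·245 - 1276 = 194.
Producer surplus without the control is ½ · (360 - 638/3) · 884 = 195364/3.
With the ceiling, producers sell 194 units at 245, so PS = ½ · (245 - 638/3) · 194 = 9409/3.
Change in producer surplus = 9409/3 - 195364/3 = -61985.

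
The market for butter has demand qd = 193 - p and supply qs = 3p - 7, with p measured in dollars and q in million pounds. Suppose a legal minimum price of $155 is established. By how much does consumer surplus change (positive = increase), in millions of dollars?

-9502.5

Without the control the market clears where 193 - p = 3p - 7, i.e. p* = 50 and q* = 143.
Because the floor (155) lies above the market-clearing price, it is binding.
At p = 155: qd = 193 - 155 = 38 and qs = 3·155 - 7 = 458.
Consumer surplus without the control is ½ · (193 - 50) · 143 = 10224.5.
With the floor, consumers buy 38 units at 155, so CS = ½ · (193 - 155) · 38 = 722.
Change in consumer surplus = 722 - 10224.5 = -9502.5.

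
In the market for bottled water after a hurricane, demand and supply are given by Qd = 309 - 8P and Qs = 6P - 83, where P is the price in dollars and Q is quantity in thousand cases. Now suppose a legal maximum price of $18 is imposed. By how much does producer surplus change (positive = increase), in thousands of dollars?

-550

Without the control the market clears where 309 - 8P = 6P - 83, i.e. P* = 28 and Q* = 85.
The ceiling of 18 is below the equilibrium price 28, so it binds.
At P = 18: Qd = 309 - 8·18 = 165 and Qs = 6·18 - 83 = 25.
Producer surplus without the control is ½ · (28 - 83/6) · 85 = 7225/12.
With the ceiling, producers sell 25 units at 18, so PS = ½ · (18 - 83/6) · 25 = 625/12.
Change in producer surplus = 625/12 - 7225/12 = -550.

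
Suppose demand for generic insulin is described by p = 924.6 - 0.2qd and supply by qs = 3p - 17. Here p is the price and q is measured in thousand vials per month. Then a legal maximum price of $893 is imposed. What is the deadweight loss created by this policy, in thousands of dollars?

Rearranging demand gives qd = 4623 - 5p. Without the control the market clears where 4623 - 5p = 3p - 17, i.e. p* = 580 and q* = 1723.
The ceiling of 893 is above the equilibrium price 580, so it is not binding; the market clears at p* = 580, q* = 1723.
Since the control does not bind, no trades are prevented and deadweight loss is zero.

0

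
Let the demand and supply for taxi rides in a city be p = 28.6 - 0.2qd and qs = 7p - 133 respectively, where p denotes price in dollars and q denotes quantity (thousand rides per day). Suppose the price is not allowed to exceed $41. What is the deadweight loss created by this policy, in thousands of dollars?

0

Rearranging demand gives qd = 143 - 5p. Setting quantity demanded equal to quantity supplied, 143 - 5p = 7p - 133, gives p* = 23 and q* = 28.
Since 41 is above p* = 23, the ceiling does not bind and the free-market outcome prevails.
Since the control does not bind, no trades are prevented and deadweight loss is zero.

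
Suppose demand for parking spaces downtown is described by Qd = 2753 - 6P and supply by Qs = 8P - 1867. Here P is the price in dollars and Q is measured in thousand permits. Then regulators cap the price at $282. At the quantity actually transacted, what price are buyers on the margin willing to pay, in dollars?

Setting quantity demanded equal to quantity supplied, 2753 - 6P = 8P - 1867, gives P* = 330 and Q* = 773.
The ceiling of 282 is below the equilibrium price 330, so it binds.
At P = 282: Qd = 2753 - 6·282 = 1061 and Qs = 8·282 - 1867 = 389.
Only 389 units reach the market. On the demand curve, the marginal buyer's willingness to pay at Q = 389 is (2753 - 389)/6 = 394.

394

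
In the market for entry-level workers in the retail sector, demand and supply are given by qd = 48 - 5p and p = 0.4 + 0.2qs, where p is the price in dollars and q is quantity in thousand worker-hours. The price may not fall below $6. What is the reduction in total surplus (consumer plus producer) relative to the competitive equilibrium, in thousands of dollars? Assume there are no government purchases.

5

Rearranging supply gives qs = 5p - 2. In a free market, 48 - 5p = 5p - 2 gives the equilibrium p* = 5, q* = 23.
The floor of 6 is above the equilibrium price 5, so it binds.
At p = 6: qd = 48 - 5·6 = 18 and qs = 5·6 - 2 = 28.
Quantity traded falls to 18. At q = 18 the demand price is (48 - 18)/5 = 6 and the supply price is (2 + 18)/5 = 4.
Deadweight loss = ½ · (6 - 4) · (23 - 18) = ½ · 2 · 5 = 5.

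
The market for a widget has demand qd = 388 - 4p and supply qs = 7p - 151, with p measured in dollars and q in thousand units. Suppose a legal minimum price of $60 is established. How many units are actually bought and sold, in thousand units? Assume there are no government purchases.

148

Equilibrium: 388 - 4p = 7p - 151, so 539 = 11p and p* = 49, q* = 192.
Because the floor (60) lies above the market-clearing price, it is binding.
At p = 60: qd = 388 - 4·60 = 148 and qs = 7·60 - 151 = 269.
The quantity actually transacted is the short side, demand: 148.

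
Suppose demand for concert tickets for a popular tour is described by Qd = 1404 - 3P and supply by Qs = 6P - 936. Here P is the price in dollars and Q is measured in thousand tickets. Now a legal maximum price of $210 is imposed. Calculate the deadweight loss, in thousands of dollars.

Setting quantity demanded equal to quantity supplied, 1404 - 3P = 6P - 936, gives P* = 260 and Q* = 624.
Because the ceiling (210) lies below the market-clearing price, it is binding.
At P = 210: Qd = 1404 - 3·210 = 774 and Qs = 6·210 - 936 = 324.
Quantity traded falls to 324. At Q = 324 the demand price is (1404 - 324)/3 = 360 and the supply price is (936 + 324)/6 = 210.
Deadweight loss = ½ · (360 - 210) · (624 - 324) = ½ · 150 · 300 = 22500.

22500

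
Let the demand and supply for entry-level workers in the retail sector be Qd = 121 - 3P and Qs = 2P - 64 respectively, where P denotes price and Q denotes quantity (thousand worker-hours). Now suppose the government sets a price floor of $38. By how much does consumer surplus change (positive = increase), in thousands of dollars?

-8.5

Setting quantity demanded equal to quantity supplied, 121 - 3P = 2P - 64, gives P* = 37 and Q* = 10.
Since 38 > 37, the floor is binding.
At P = 38: Qd = 121 - 3·38 = 7 and Qs = 2·38 - 64 = 12.
Consumer surplus without the control is ½ · (121/3 - 37) · 10 = 50/3.
With the floor, consumers buy 7 units at 38, so CS = ½ · (121/3 - 38) · 7 = 49/6.
Change in consumer surplus = 49/6 - 50/3 = -8.5.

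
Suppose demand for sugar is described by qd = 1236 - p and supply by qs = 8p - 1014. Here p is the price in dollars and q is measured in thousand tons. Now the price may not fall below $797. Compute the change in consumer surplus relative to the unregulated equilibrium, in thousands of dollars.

-389737.5

In a free market, 1236 - p = 8p - 1014 gives the equilibrium p* = 250, q* = 986.
Because the floor (797) lies above the market-clearing price, it is binding.
At p = 797: qd = 1236 - 797 = 439 and qs = 8·797 - 1014 = 5362.
Consumer surplus without the control is ½ · (1236 - 250) · 986 = 486098.
With the floor, consumers buy 439 units at 797, so CS = ½ · (1236 - 797) · 439 = 96360.5.
Change in consumer surplus = 96360.5 - 486098 = -389737.5.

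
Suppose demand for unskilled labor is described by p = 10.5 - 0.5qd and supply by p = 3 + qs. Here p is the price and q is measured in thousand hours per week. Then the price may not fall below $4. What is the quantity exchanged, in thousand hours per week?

5

Rearranging demand gives qd = 21 - 2p; rearranging supply gives qs = p - 3. In a free market, 21 - 2p = p - 3 gives the equilibrium p* = 8, q* = 5.
The floor of 4 is below the equilibrium price 8, so it is not binding; the market clears at p* = 8, q* = 5.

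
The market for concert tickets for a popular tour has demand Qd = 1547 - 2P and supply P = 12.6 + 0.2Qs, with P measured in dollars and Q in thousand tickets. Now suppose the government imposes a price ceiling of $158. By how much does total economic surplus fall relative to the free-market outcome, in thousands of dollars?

Rearranging supply gives Qs = 5P - 63. Without the control the market clears where 1547 - 2P = 5P - 63, i.e. P* = 230 and Q* = 1087.
Because the ceiling (158) lies below the market-clearing price, it is binding.
At P = 158: Qd = 1547 - 2·158 = 1231 and Qs = 5·158 - 63 = 727.
Quantity traded falls to 727. At Q = 727 the demand price is (1547 - 727)/2 = 410 and the supply price is (63 + 727)/5 = 158.
Deadweight loss = ½ · (410 - 158) · (1087 - 727) = ½ · 252 · 360 = 45360.

45360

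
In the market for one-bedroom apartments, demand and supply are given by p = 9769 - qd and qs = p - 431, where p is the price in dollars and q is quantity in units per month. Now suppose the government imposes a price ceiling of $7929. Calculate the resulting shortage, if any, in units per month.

0

Rearranging demand gives qd = 9769 - p. In a free market, 9769 - p = p - 431 gives the equilibrium p* = 5100, q* = 4669.
The ceiling of 7929 is above the equilibrium price 5100, so it is not binding; the market clears at p* = 5100, q* = 4669.
Since the control does not bind, there is no shortage.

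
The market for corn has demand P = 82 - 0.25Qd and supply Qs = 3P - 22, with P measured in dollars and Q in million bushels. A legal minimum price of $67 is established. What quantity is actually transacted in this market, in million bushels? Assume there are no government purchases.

Rearranging demand gives Qd = 328 - 4P. Without the control the market clears where 328 - 4P = 3P - 22, i.e. P* = 50 and Q* = 128.
Because the floor (67) lies above the market-clearing price, it is binding.
At P = 67: Qd = 328 - 4·67 = 60 and Qs = 3·67 - 22 = 179.
The quantity actually transacted is the short side, demand: 60.

60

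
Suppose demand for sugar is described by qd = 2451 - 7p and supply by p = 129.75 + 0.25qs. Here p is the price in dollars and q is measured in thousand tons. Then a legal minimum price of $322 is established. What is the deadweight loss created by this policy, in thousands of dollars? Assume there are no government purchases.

Rearranging supply gives qs = 4p - 519. Equilibrium: 2451 - 7p = 4p - 519, so 2970 = 11p and p* = 270, q* = 561.
Because the floor (322) lies above the market-clearing price, it is binding.
At p = 322: qd = 2451 - 7·322 = 197 and qs = 4·322 - 519 = 769.
Quantity traded falls to 197. At q = 197 the demand price is (2451 - 197)/7 = 322 and the supply price is (519 + 197)/4 = 179.
Deadweight loss = ½ · (322 - 179) · (561 - 197) = ½ · 143 · 364 = 26026.

26026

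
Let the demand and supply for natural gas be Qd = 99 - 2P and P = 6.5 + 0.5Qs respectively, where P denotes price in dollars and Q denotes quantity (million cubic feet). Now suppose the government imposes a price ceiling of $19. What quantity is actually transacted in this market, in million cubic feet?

25

Rearranging supply gives Qs = 2P - 13. Without the control the market clears where 99 - 2P = 2P - 13, i.e. P* = 28 and Q* = 43.
Since 19 < 28, the ceiling is binding.
At P = 19: Qd = 99 - 2·19 = 61 and Qs = 2·19 - 13 = 25.
The quantity actually transacted is the short side, supply: 25.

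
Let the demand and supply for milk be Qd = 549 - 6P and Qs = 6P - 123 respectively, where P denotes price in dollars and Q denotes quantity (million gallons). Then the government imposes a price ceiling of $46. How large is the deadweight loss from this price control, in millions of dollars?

600

In a free market, 549 - 6P = 6P - 123 gives the equilibrium P* = 56, Q* = 213.
Since 46 < 56, the ceiling is binding.
At P = 46: Qd = 549 - 6·46 = 273 and Qs = 6·46 - 123 = 153.
Quantity traded falls to 153. At Q = 153 the demand price is (549 - 153)/6 = 66 and the supply price is (123 + 153)/6 = 46.
Deadweight loss = ½ · (66 - 46) · (213 - 153) = ½ · 20 · 60 = 600.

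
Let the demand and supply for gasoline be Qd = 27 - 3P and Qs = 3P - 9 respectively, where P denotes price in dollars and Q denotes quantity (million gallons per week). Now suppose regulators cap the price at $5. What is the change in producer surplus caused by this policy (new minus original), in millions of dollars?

-7.5

Setting quantity demanded equal to quantity supplied, 27 - 3P = 3P - 9, gives P* = 6 and Q* = 9.
The ceiling of 5 is below the equilibrium price 6, so it binds.
At P = 5: Qd = 27 - 3·5 = 12 and Qs = 3·5 - 9 = 6.
Producer surplus without the control is ½ · (6 - 3) · 9 = 13.5.
With the ceiling, producers sell 6 units at 5, so PS = ½ · (5 - 3) · 6 = 6.
Change in producer surplus = 6 - 13.5 = -7.5.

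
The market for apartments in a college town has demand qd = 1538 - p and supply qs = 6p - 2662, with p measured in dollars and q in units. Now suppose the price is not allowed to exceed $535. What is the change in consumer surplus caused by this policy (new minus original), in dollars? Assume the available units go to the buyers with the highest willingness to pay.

-40430

Without the control the market clears where 1538 - p = 6p - 2662, i.e. p* = 600 and q* = 938.
Because the ceiling (535) lies below the market-clearing price, it is binding.
At p = 535: qd = 1538 - 535 = 1003 and qs = 6·535 - 2662 = 548.
Consumer surplus without the control is ½ · (1538 - 600) · 938 = 439922.
With the ceiling, 548 units are sold at 535 (assume they go to the highest-value buyers). The demand price at q = 548 is 990, so CS = ½ · [(1538 - 535) + (990 - 535)] · 548 = 399492.
Change in consumer surplus = 399492 - 439922 = -40430.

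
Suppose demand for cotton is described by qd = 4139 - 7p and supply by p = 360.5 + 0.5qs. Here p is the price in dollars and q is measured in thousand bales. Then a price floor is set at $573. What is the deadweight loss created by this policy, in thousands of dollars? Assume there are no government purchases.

Rearranging supply gives qs = 2p - 721. Without the control the market clears where 4139 - 7p = 2p - 721, i.e. p* = 540 and q* = 359.
The floor of 573 is above the equilibrium price 540, so it binds.
At p = 573: qd = 4139 - 7·573 = 128 and qs = 2·573 - 721 = 425.
Quantity traded falls to 128. At q = 128 the demand price is (4139 - 128)/7 = 573 and the supply price is (721 + 128)/2 = 424.5.
Deadweight loss = ½ · (573 - 424.5) · (359 - 128) = ½ · 148.5 · 231 = 17151.75.

17151.75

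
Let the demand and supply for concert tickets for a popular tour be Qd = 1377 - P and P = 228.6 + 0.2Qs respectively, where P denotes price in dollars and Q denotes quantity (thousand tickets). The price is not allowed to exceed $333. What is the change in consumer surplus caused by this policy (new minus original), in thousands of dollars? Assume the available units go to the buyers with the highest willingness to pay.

Rearranging supply gives Qs = 5P - 1143. In a free market, 1377 - P = 5P - 1143 gives the equilibrium P* = 420, Q* = 957.
Because the ceiling (333) lies below the market-clearing price, it is binding.
At P = 333: Qd = 1377 - 333 = 1044 and Qs = 5·333 - 1143 = 522.
Consumer surplus without the control is ½ · (1377 - 420) · 957 = 457924.5.
With the ceiling, 522 units are sold at 333 (assume they go to the highest-value buyers). The demand price at Q = 522 is 855, so CS = ½ · [(1377 - 333) + (855 - 333)] · 522 = 408726.
Change in consumer surplus = 408726 - 457924.5 = -49198.5.

-49198.5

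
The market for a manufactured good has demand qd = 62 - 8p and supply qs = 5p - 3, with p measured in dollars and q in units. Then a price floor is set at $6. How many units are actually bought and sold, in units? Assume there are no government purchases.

Equilibrium: 62 - 8p = 5p - 3, so 65 = 13p and p* = 5, q* = 22.
The floor of 6 is above the equilibrium price 5, so it binds.
At p = 6: qd = 62 - 8·6 = 14 and qs = 5·6 - 3 = 27.
The quantity actually transacted is the short side, demand: 14.

14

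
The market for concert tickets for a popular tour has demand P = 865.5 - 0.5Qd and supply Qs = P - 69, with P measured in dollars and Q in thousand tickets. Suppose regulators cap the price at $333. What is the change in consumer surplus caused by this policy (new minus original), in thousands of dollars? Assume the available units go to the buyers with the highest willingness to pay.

52665.75

Rearranging demand gives Qd = 1731 - 2P. Equilibrium: 1731 - 2P = P - 69, so 1800 = 3P and P* = 600, Q* = 531.
The ceiling of 333 is below the equilibrium price 600, so it binds.
At P = 333: Qd = 1731 - 2·333 = 1065 and Qs = 333 - 69 = 264.
Consumer surplus without the control is ½ · (865.5 - 600) · 531 = 70490.25.
With the ceiling, 264 units are sold at 333 (assume they go to the highest-value buyers). The demand price at Q = 264 is 733.5, so CS = ½ · [(865.5 - 333) + (733.5 - 333)] · 264 = 123156.
Change in consumer surplus = 123156 - 70490.25 = 52665.75.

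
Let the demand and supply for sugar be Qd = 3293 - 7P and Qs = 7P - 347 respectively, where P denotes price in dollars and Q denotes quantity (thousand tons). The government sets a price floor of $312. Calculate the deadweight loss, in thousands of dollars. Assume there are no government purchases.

18928

In a free market, 3293 - 7P = 7P - 347 gives the equilibrium P* = 260, Q* = 1473.
Because the floor (312) lies above the market-clearing price, it is binding.
At P = 312: Qd = 3293 - 7·312 = 1109 and Qs = 7·312 - 347 = 1837.
Quantity traded falls to 1109. At Q = 1109 the demand price is (3293 - 1109)/7 = 312 and the supply price is (347 + 1109)/7 = 208.
Deadweight loss = ½ · (312 - 208) · (1473 - 1109) = ½ · 104 · 364 = 18928.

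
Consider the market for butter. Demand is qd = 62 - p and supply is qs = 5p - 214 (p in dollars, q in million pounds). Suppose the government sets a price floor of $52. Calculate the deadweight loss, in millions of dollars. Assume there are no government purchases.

21.6

Setting quantity demanded equal to quantity supplied, 62 - p = 5p - 214, gives p* = 46 and q* = 16.
Because the floor (52) lies above the market-clearing price, it is binding.
At p = 52: qd = 62 - 52 = 10 and qs = 5·52 - 214 = 46.
Quantity traded falls to 10. At q = 10 the demand price is 62 - 10 = 52 and the supply price is (214 + 10)/5 = 44.8.
Deadweight loss = ½ · (52 - 44.8) · (16 - 10) = ½ · 7.2 · 6 = 21.6.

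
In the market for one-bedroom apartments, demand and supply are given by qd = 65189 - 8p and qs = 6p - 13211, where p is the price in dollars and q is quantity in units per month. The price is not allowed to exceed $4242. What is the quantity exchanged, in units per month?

12241

In a free market, 65189 - 8p = 6p - 13211 gives the equilibrium p* = 5600, q* = 20389.
The ceiling of 4242 is below the equilibrium price 5600, so it binds.
At p = 4242: qd = 65189 - 8·4242 = 31253 and qs = 6·4242 - 13211 = 12241.
The quantity actually transacted is the short side, supply: 12241.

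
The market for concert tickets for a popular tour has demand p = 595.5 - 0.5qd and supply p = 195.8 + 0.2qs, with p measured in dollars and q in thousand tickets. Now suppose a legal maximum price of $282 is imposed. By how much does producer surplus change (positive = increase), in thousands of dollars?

-14028

Rearranging demand gives qd = 1191 - 2p; rearranging supply gives qs = 5p - 979. Setting quantity demanded equal to quantity supplied, 1191 - 2p = 5p - 979, gives p* = 310 and q* = 571.
Because the ceiling (282) lies below the market-clearing price, it is binding.
At p = 282: qd = 1191 - 2·282 = 627 and qs = 5·282 - 979 = 431.
Producer surplus without the control is ½ · (310 - 195.8) · 571 = 32604.1.
With the ceiling, producers sell 431 units at 282, so PS = ½ · (282 - 195.8) · 431 = 18576.1.
Change in producer surplus = 18576.1 - 32604.1 = -14028.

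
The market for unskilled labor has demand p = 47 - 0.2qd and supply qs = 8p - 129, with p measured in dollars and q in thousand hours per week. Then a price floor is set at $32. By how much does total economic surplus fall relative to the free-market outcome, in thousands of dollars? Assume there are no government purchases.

65

Rearranging demand gives qd = 235 - 5p. Equilibrium: 235 - 5p = 8p - 129, so 364 = 13p and p* = 28, q* = 95.
Because the floor (32) lies above the market-clearing price, it is binding.
At p = 32: qd = 235 - 5·32 = 75 and qs = 8·32 - 129 = 127.
Quantity traded falls to 75. At q = 75 the demand price is (235 - 75)/5 = 32 and the supply price is (129 + 75)/8 = 25.5.
Deadweight loss = ½ · (32 - 25.5) · (95 - 75) = ½ · 6.5 · 20 = 65.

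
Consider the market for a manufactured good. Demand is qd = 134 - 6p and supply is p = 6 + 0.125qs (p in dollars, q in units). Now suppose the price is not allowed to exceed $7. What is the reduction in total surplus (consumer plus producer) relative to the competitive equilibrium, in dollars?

Rearranging supply gives qs = 8p - 48. Equilibrium: 134 - 6p = 8p - 48, so 182 = 14p and p* = 13, q* = 56.
Because the ceiling (7) lies below the market-clearing price, it is binding.
At p = 7: qd = 134 - 6·7 = 92 and qs = 8·7 - 48 = 8.
Quantity traded falls to 8. At q = 8 the demand price is (134 - 8)/6 = 21 and the supply price is (48 + 8)/8 = 7.
Deadweight loss = ½ · (21 - 7) · (56 - 8) = ½ · 14 · 48 = 336.

336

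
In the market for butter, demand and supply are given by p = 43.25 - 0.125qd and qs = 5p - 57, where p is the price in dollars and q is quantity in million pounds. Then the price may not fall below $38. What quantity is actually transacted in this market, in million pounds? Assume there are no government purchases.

42

Rearranging demand gives qd = 346 - 8p. Setting quantity demanded equal to quantity supplied, 346 - 8p = 5p - 57, gives p* = 31 and q* = 98.
Because the floor (38) lies above the market-clearing price, it is binding.
At p = 38: qd = 346 - 8·38 = 42 and qs = 5·38 - 57 = 133.
The quantity actually transacted is the short side, demand: 42.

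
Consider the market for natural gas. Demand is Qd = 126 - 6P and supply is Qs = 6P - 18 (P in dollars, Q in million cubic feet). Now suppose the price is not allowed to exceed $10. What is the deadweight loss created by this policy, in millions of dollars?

In a free market, 126 - 6P = 6P - 18 gives the equilibrium P* = 12, Q* = 54.
Since 10 < 12, the ceiling is binding.
At P = 10: Qd = 126 - 6·10 = 66 and Qs = 6·10 - 18 = 42.
Quantity traded falls to 42. At Q = 42 the demand price is (126 - 42)/6 = 14 and the supply price is (18 + 42)/6 = 10.
Deadweight loss = ½ · (14 - 10) · (54 - 42) = ½ · 4 · 12 = 24.

24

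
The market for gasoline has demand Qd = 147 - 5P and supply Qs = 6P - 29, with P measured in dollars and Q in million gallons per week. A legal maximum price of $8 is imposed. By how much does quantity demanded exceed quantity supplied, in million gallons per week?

Setting quantity demanded equal to quantity supplied, 147 - 5P = 6P - 29, gives P* = 16 and Q* = 67.
Since 8 < 16, the ceiling is binding.
At P = 8: Qd = 147 - 5·8 = 107 and Qs = 6·8 - 29 = 19.
Shortage = Qd - Qs = 107 - 19 = 88.

88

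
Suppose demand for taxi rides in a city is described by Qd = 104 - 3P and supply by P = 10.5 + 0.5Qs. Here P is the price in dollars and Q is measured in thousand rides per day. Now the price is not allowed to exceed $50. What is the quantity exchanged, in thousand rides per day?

Rearranging supply gives Qs = 2P - 21. Setting quantity demanded equal to quantity supplied, 104 - 3P = 2P - 21, gives P* = 25 and Q* = 29.
Since 50 is above P* = 25, the ceiling does not bind and the free-market outcome prevails.

29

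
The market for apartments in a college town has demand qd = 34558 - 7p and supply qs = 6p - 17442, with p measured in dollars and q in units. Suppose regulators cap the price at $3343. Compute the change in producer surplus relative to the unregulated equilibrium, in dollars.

-3013659

In a free market, 34558 - 7p = 6p - 17442 gives the equilibrium p* = 4000, q* = 6558.
The ceiling of 3343 is below the equilibrium price 4000, so it binds.
At p = 3343: qd = 34558 - 7·3343 = 11157 and qs = 6·3343 - 17442 = 2616.
Producer surplus without the control is ½ · (4000 - 2907) · 6558 = 3583947.
With the ceiling, producers sell 2616 units at 3343, so PS = ½ · (3343 - 2907) · 2616 = 570288.
Change in producer surplus = 570288 - 3583947 = -3013659.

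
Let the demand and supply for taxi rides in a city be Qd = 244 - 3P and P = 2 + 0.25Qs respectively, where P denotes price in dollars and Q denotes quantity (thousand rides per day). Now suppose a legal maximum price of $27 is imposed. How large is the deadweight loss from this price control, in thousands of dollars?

378

Rearranging supply gives Qs = 4P - 8. Setting quantity demanded equal to quantity supplied, 244 - 3P = 4P - 8, gives P* = 36 and Q* = 136.
Because the ceiling (27) lies below the market-clearing price, it is binding.
At P = 27: Qd = 244 - 3·27 = 163 and Qs = 4·27 - 8 = 100.
Quantity traded falls to 100. At Q = 100 the demand price is (244 - 100)/3 = 48 and the supply price is (8 + 100)/4 = 27.
Deadweight loss = ½ · (48 - 27) · (136 - 100) = ½ · 21 · 36 = 378.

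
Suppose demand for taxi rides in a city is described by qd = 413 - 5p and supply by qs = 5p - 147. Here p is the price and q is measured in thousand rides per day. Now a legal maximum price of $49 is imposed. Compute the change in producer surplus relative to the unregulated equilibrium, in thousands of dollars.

Without the control the market clears where 413 - 5p = 5p - 147, i.e. p* = 56 and q* = 133.
Because the ceiling (49) lies below the market-clearing price, it is binding.
At p = 49: qd = 413 - 5·49 = 168 and qs = 5·49 - 147 = 98.
Producer surplus without the control is ½ · (56 - 29.4) · 133 = 1768.9.
With the ceiling, producers sell 98 units at 49, so PS = ½ · (49 - 29.4) · 98 = 960.4.
Change in producer surplus = 960.4 - 1768.9 = -808.5.

-808.5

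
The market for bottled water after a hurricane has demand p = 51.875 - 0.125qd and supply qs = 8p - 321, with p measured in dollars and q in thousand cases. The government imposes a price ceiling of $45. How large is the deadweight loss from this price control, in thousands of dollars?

8

Rearranging demand gives qd = 415 - 8p. In a free market, 415 - 8p = 8p - 321 gives the equilibrium p* = 46, q* = 47.
The ceiling of 45 is below the equilibrium price 46, so it binds.
At p = 45: qd = 415 - 8·45 = 55 and qs = 8·45 - 321 = 39.
Quantity traded falls to 39. At q = 39 the demand price is (415 - 39)/8 = 47 and the supply price is (321 + 39)/8 = 45.
Deadweight loss = ½ · (47 - 45) · (47 - 39) = ½ · 2 · 8 = 8.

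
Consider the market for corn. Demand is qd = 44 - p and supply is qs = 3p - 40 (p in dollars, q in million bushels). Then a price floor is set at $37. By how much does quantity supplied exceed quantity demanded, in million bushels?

Equilibrium: 44 - p = 3p - 40, so 84 = 4p and p* = 21, q* = 23.
The floor of 37 is above the equilibrium price 21, so it binds.
At p = 37: qd = 44 - 37 = 7 and qs = 3·37 - 40 = 71.
Surplus = qs - qd = 71 - 7 = 64.

64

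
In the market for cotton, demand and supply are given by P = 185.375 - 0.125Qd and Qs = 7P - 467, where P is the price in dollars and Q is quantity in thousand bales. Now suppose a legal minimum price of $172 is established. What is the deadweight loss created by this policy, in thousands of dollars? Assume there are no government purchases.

Rearranging demand gives Qd = 1483 - 8P. Equilibrium: 1483 - 8P = 7P - 467, so 1950 = 15P and P* = 130, Q* = 443.
The floor of 172 is above the equilibrium price 130, so it binds.
At P = 172: Qd = 1483 - 8·172 = 107 and Qs = 7·172 - 467 = 737.
Quantity traded falls to 107. At Q = 107 the demand price is (1483 - 107)/8 = 172 and the supply price is (467 + 107)/7 = 82.
Deadweight loss = ½ · (172 - 82) · (443 - 107) = ½ · 90 · 336 = 15120.

15120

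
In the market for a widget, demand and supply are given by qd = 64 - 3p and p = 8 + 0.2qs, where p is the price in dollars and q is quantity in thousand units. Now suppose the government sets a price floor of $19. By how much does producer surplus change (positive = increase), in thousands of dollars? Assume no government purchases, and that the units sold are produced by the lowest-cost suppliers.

Rearranging supply gives qs = 5p - 40. In a free market, 64 - 3p = 5p - 40 gives the equilibrium p* = 13, q* = 25.
The floor of 19 is above the equilibrium price 13, so it binds.
At p = 19: qd = 64 - 3·19 = 7 and qs = 5·19 - 40 = 55.
Producer surplus without the control is ½ · (13 - 8) · 25 = 62.5.
With the floor, 7 units are sold at 19. The supply price at q = 7 is 9.4, so PS = ½ · [(19 - 8) + (19 - 9.4)] · 7 = 72.1.
Change in producer surplus = 72.1 - 62.5 = 9.6.

9.6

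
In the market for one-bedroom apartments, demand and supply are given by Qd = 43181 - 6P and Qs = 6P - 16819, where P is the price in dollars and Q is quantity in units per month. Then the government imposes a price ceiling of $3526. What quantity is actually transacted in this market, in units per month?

4337

Setting quantity demanded equal to quantity supplied, 43181 - 6P = 6P - 16819, gives P* = 5000 and Q* = 13181.
The ceiling of 3526 is below the equilibrium price 5000, so it binds.
At P = 3526: Qd = 43181 - 6·3526 = 22025 and Qs = 6·3526 - 16819 = 4337.
The quantity actually transacted is the short side, supply: 4337.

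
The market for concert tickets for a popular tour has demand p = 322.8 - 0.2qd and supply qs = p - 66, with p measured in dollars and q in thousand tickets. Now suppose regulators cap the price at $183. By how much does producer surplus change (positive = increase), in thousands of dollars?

Rearranging demand gives qd = 1614 - 5p. Without the control the market clears where 1614 - 5p = p - 66, i.e. p* = 280 and q* = 214.
The ceiling of 183 is below the equilibrium price 280, so it binds.
At p = 183: qd = 1614 - 5·183 = 699 and qs = 183 - 66 = 117.
Producer surplus without the control is ½ · (280 - 66) · 214 = 22898.
With the ceiling, producers sell 117 units at 183, so PS = ½ · (183 - 66) · 117 = 6844.5.
Change in producer surplus = 6844.5 - 22898 = -16053.5.

-16053.5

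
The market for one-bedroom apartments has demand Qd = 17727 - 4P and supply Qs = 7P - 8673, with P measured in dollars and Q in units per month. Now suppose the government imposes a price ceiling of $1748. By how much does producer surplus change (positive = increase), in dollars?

Setting quantity demanded equal to quantity supplied, 17727 - 4P = 7P - 8673, gives P* = 2400 and Q* = 8127.
The ceiling of 1748 is below the equilibrium price 2400, so it binds.
At P = 1748: Qd = 17727 - 4·1748 = 10735 and Qs = 7·1748 - 8673 = 3563.
Producer surplus without the control is ½ · (2400 - 1239) · 8127 = 4717723.5.
With the ceiling, producers sell 3563 units at 1748, so PS = ½ · (1748 - 1239) · 3563 = 906783.5.
Change in producer surplus = 906783.5 - 4717723.5 = -3810940.

-3810940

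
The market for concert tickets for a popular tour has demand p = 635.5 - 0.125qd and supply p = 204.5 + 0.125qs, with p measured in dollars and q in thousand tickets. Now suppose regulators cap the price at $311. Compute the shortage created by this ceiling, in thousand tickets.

Rearranging demand gives qd = 5084 - 8p; rearranging supply gives qs = 8p - 1636. Setting quantity demanded equal to quantity supplied, 5084 - 8p = 8p - 1636, gives p* = 420 and q* = 1724.
Because the ceiling (311) lies below the market-clearing price, it is binding.
At p = 311: qd = 5084 - 8·311 = 2596 and qs = 8·311 - 1636 = 852.
Shortage = qd - qs = 2596 - 852 = 1744.

1744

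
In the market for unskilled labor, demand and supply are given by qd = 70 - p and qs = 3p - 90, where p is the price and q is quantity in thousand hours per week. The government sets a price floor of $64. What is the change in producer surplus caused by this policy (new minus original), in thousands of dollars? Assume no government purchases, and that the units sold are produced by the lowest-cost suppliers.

Setting quantity demanded equal to quantity supplied, 70 - p = 3p - 90, gives p* = 40 and q* = 30.
The floor of 64 is above the equilibrium price 40, so it binds.
At p = 64: qd = 70 - 64 = 6 and qs = 3·64 - 90 = 102.
Producer surplus without the control is ½ · (40 - 30) · 30 = 150.
With the floor, 6 units are sold at 64. The supply price at q = 6 is 32, so PS = ½ · [(64 - 30) + (64 - 32)] · 6 = 198.
Change in producer surplus = 198 - 150 = 48.

48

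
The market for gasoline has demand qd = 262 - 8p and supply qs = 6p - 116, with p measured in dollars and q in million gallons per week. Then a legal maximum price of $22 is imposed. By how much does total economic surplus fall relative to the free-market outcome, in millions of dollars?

Setting quantity demanded equal to quantity supplied, 262 - 8p = 6p - 116, gives p* = 27 and q* = 46.
The ceiling of 22 is below the equilibrium price 27, so it binds.
At p = 22: qd = 262 - 8·22 = 86 and qs = 6·22 - 116 = 16.
Quantity traded falls to 16. At q = 16 the demand price is (262 - 16)/8 = 30.75 and the supply price is (116 + 16)/6 = 22.
Deadweight loss = ½ · (30.75 - 22) · (46 - 16) = ½ · 8.75 · 30 = 131.25.

131.25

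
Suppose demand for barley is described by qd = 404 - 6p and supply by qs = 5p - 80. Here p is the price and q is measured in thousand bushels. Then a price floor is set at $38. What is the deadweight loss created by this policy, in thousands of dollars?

In a free market, 404 - 6p = 5p - 80 gives the equilibrium p* = 44, q* = 140.
The floor of 38 is below the equilibrium price 44, so it is not binding; the market clears at p* = 44, q* = 140.
Since the control does not bind, no trades are prevented and deadweight loss is zero.

0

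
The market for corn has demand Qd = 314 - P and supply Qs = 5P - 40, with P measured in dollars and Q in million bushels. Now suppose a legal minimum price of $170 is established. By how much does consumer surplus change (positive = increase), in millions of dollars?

-22144.5

Equilibrium: 314 - P = 5P - 40, so 354 = 6P and P* = 59, Q* = 255.
Since 170 > 59, the floor is binding.
At P = 170: Qd = 314 - 170 = 144 and Qs = 5·170 - 40 = 810.
Consumer surplus without the control is ½ · (314 - 59) · 255 = 32512.5.
With the floor, consumers buy 144 units at 170, so CS = ½ · (314 - 170) · 144 = 10368.
Change in consumer surplus = 10368 - 32512.5 = -22144.5.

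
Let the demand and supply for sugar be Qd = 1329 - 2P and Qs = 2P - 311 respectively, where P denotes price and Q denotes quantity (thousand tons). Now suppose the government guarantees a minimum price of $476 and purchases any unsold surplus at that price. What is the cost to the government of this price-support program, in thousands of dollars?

Without the control the market clears where 1329 - 2P = 2P - 311, i.e. P* = 410 and Q* = 509.
Since 476 > 410, the floor is binding.
At P = 476: Qd = 1329 - 2·476 = 377 and Qs = 2·476 - 311 = 641.
Surplus = Qs - Qd = 264.
Government expenditure = surplus × support price = 264 × 476 = 125664.

125664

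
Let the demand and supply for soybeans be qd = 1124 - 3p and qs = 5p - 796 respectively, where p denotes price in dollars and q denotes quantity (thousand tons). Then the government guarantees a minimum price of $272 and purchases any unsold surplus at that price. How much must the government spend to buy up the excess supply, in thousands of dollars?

69632

Equilibrium: 1124 - 3p = 5p - 796, so 1920 = 8p and p* = 240, q* = 404.
Because the floor (272) lies above the market-clearing price, it is binding.
At p = 272: qd = 1124 - 3·272 = 308 and qs = 5·272 - 796 = 564.
Surplus = qs - qd = 256.
Government expenditure = surplus × support price = 256 × 272 = 69632.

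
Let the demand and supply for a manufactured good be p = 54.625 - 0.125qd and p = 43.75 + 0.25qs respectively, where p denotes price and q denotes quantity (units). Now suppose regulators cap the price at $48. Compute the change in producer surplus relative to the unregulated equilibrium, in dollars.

-69

Rearranging demand gives qd = 437 - 8p; rearranging supply gives qs = 4p - 175. Setting quantity demanded equal to quantity supplied, 437 - 8p = 4p - 175, gives p* = 51 and q* = 29.
Since 48 < 51, the ceiling is binding.
At p = 48: qd = 437 - 8·48 = 53 and qs = 4·48 - 175 = 17.
Producer surplus without the control is ½ · (51 - 43.75) · 29 = 105.125.
With the ceiling, producers sell 17 units at 48, so PS = ½ · (48 - 43.75) · 17 = 36.125.
Change in producer surplus = 36.125 - 105.125 = -69.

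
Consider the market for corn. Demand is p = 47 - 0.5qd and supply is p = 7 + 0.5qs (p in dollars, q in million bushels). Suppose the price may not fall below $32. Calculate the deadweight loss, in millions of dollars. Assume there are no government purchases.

50

Rearranging demand gives qd = 94 - 2p; rearranging supply gives qs = 2p - 14. In a free market, 94 - 2p = 2p - 14 gives the equilibrium p* = 27, q* = 40.
Because the floor (32) lies above the market-clearing price, it is binding.
At p = 32: qd = 94 - 2·32 = 30 and qs = 2·32 - 14 = 50.
Quantity traded falls to 30. At q = 30 the demand price is (94 - 30)/2 = 32 and the supply price is (14 + 30)/2 = 22.
Deadweight loss = ½ · (32 - 22) · (40 - 30) = ½ · 10 · 10 = 50.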